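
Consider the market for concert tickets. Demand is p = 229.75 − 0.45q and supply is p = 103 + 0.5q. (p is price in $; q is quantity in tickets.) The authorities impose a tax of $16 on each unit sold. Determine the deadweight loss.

Competitive equilibrium: 229.75 − 0.45q = 103 + 0.5q → q* = 133.4211, p* = 169.7105.
With the tax, the buyer price exceeds the seller price by 16: (229.75 − 0.45q) − (103 + 0.5q) = 16 → q' = 116.5789.
Δq = 133.4211 − 116.5789 = 16.8422; the wedge equals the tax, 16.
Deadweight loss = ½ × 16.8422 × 16 = $134.74.

$134.74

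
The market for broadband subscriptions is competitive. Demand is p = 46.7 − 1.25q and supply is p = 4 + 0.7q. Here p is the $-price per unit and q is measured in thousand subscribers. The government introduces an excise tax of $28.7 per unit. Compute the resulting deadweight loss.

Competitive equilibrium: 46.7 − 1.25q = 4 + 0.7q → q* = 21.8974, p* = 19.3282.
With the tax, the buyer price exceeds the seller price by 28.7: (46.7 − 1.25q) − (4 + 0.7q) = 28.7 → q' = 7.1795.
Δq = 21.8974 − 7.1795 = 14.7179; the wedge equals the tax, 28.7.
DWL = ½ × 14.7179 × 28.7 = $211.20 thousand.

$211.20 thousand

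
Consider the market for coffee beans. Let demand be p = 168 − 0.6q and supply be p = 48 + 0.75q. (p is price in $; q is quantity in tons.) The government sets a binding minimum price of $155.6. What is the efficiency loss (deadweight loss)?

$3141.63

Competitive equilibrium: 168 − 0.6q = 48 + 0.75q → q* = 88.8889, p* = 114.6667.
At the floor p = 155.6, quantity demanded = (168 − 155.6)/0.6 = 20.6667.
Sellers' marginal cost at q' = 20.6667: 48 + 0.75·20.6667 = 63.5.
Δq = 88.8889 − 20.6667 = 68.2222; wedge = 155.6 − 63.5 = 92.1.
DWL = ½ × 68.2222 × 92.1 = $3141.63.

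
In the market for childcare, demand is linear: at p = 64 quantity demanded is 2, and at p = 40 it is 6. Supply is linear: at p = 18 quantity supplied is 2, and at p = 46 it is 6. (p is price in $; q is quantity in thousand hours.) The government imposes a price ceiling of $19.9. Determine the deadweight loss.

$69.38 thousand

Demand slope = (40 − 64)/(6 − 2) = −6, so p = 76 − 6q.
Supply slope = (46 − 18)/(6 − 2) = 7, so p = 4 + 7q.
Competitive equilibrium: 76 − 6q = 4 + 7q → q* = 5.5385, p* = 42.7692.
At the ceiling p = 19.9, quantity supplied = (19.9 − 4)/7 = 2.2714.
Willingness to pay at q' = 2.2714: 76 − 6·2.2714 = 62.3716.
Δq = 5.5385 − 2.2714 = 3.2671; wedge = 62.3716 − 19.9 = 42.4716.
The triangle = ½ × 3.2671 × 42.4716 = $69.38 thousand.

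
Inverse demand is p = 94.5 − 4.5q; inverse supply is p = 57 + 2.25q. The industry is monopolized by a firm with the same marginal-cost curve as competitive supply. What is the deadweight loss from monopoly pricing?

16.67

Competitive equilibrium: 94.5 − 4.5q = 57 + 2.25q → q* = 5.5556, p* = 69.5.
Marginal revenue: MR = 94.5 − 9q. Set MR = MC: 94.5 − 9q = 57 + 2.25q → q_m = 3.3333.
Price p_m = 94.5 − 4.5·3.3333 = 79.5002; MC(q_m) = 57 + 2.25·3.3333 = 64.4999.
Competitive q* = 5.5556, so Δq = 2.2223; wedge = 79.5002 − 64.4999 = 15.0003.
Deadweight loss = ½ × 2.2223 × 15.0003 = 16.67.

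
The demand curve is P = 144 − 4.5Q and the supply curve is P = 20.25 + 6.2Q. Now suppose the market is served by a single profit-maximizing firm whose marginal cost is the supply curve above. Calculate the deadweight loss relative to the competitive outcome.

62.72

Competitive equilibrium: 144 − 4.5Q = 20.25 + 6.2Q → Q* = 11.5654, P* = 91.9556.
Marginal revenue: MR = 144 − 9Q. Set MR = MC: 144 − 9Q = 20.25 + 6.2Q → Q_m = 8.1414.
Price P_m = 144 − 4.5·8.1414 = 107.3637; MC(Q_m) = 20.25 + 6.2·8.1414 = 70.7267.
Competitive Q* = 11.5654, so ΔQ = 3.424; wedge = 107.3637 − 70.7267 = 36.637.
The triangle = ½ × 3.424 × 36.637 = 62.72.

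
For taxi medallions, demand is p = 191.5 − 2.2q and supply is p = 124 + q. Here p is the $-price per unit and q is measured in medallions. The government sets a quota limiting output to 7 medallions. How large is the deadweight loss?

Competitive equilibrium: 191.5 − 2.2q = 124 + q → q* = 21.09375, p* = 145.09375.
At q = 7: demand price = 191.5 − 2.2·7 = 176.1; supply price = 124 + 1·7 = 131.
Δq = 21.09375 − 7 = 14.09375; wedge = 176.1 − 131 = 45.1.
The triangle = ½ × 14.09375 × 45.1 = $317.81.

$317.81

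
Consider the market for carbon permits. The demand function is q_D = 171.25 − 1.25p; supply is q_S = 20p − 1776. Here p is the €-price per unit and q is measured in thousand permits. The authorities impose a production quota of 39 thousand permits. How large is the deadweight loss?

In inverse form: demand p = 137 − 0.8q, supply p = 88.8 + 0.05q.
Competitive equilibrium: 137 − 0.8q = 88.8 + 0.05q → q* = 56.7059, p* = 91.6353.
At q = 39: demand price = 137 − 0.8·39 = 105.8; supply price = 88.8 + 0.05·39 = 90.75.
Δq = 56.7059 − 39 = 17.7059; wedge = 105.8 − 90.75 = 15.05.
Deadweight loss = ½ × 17.7059 × 15.05 = €133.24 thousand.

€133.24 thousand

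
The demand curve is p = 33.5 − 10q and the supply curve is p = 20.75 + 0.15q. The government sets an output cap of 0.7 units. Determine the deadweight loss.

1.57

Competitive equilibrium: 33.5 − 10q = 20.75 + 0.15q → q* = 1.2562, p* = 20.9384.
At q = 0.7: demand price = 33.5 − 10·0.7 = 26.5; supply price = 20.75 + 0.15·0.7 = 20.855.
Δq = 1.2562 − 0.7 = 0.5562; wedge = 26.5 − 20.855 = 5.645.
DWL = ½ × 0.5562 × 5.645 = 1.57.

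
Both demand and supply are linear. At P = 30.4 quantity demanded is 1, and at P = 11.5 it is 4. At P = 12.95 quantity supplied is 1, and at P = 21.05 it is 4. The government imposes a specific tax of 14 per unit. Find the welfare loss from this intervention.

Demand slope = (11.5 − 30.4)/(4 − 1) = −6.3, so P = 36.7 − 6.3Q.
Supply slope = (21.05 − 12.95)/(4 − 1) = 2.7, so P = 10.25 + 2.7Q.
Competitive equilibrium: 36.7 − 6.3Q = 10.25 + 2.7Q → Q* = 2.9389, P* = 18.185.
With the tax, the buyer price exceeds the seller price by 14: (36.7 − 6.3Q) − (10.25 + 2.7Q) = 14 → Q' = 1.3833.
ΔQ = 2.9389 − 1.3833 = 1.5556; the wedge equals the tax, 14.
The triangle = ½ × 1.5556 × 14 = 10.89.

10.89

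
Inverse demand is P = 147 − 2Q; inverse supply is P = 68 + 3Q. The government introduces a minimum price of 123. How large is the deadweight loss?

Competitive equilibrium: 147 − 2Q = 68 + 3Q → Q* = 15.8, P* = 115.4.
At the floor P = 123, quantity demanded = (147 − 123)/2 = 12.
Sellers' marginal cost at Q' = 12: 68 + 3·12 = 104.
ΔQ = 15.8 − 12 = 3.8; wedge = 123 − 104 = 19.
Deadweight loss = ½ × 3.8 × 19 = 36.10.

36.10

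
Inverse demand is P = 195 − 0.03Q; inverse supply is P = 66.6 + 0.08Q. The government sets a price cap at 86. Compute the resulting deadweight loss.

47036.25

Competitive equilibrium: 195 − 0.03Q = 66.6 + 0.08Q → Q* = 1167.2727, P* = 159.9818.
At the ceiling P = 86, quantity supplied = (86 − 66.6)/0.08 = 242.5.
Willingness to pay at Q' = 242.5: 195 − 0.03·242.5 = 187.725.
ΔQ = 1167.2727 − 242.5 = 924.7727; wedge = 187.725 − 86 = 101.725.
The triangle = ½ × 924.7727 × 101.725 = 47036.25.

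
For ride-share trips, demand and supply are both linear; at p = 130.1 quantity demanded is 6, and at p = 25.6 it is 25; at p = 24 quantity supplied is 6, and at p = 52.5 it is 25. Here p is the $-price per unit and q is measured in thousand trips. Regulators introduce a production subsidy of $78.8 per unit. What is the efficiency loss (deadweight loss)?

Demand slope = (25.6 − 130.1)/(25 − 6) = −5.5, so p = 163.1 − 5.5q.
Supply slope = (52.5 − 24)/(25 − 6) = 1.5, so p = 15 + 1.5q.
Competitive equilibrium: 163.1 − 5.5q = 15 + 1.5q → q* = 21.1571, p* = 46.7357.
The subsidy lowers effective supply by 78.8: p = 1.5q − 63.8.
New quantity: 163.1 − 5.5q = 1.5q − 63.8 → q' = 32.4143.
Overproduction Δq = 32.4143 − 21.1571 = 11.2572; wedge = subsidy = 78.8.
The triangle = ½ × 11.2572 × 78.8 = $443.53 thousand.

$443.53 thousand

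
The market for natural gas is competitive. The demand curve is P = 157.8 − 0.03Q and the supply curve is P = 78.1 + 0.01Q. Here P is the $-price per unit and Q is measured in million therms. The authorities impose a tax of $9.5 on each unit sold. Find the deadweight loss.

$1128.125 million

Competitive equilibrium: 157.8 − 0.03Q = 78.1 + 0.01Q → Q* = 1992.5, P* = 98.025.
With the tax, the buyer price exceeds the seller price by 9.5: (157.8 − 0.03Q) − (78.1 + 0.01Q) = 9.5 → Q' = 1755.
ΔQ = 1992.5 − 1755 = 237.5; the wedge equals the tax, 9.5.
DWL = ½ × 237.5 × 9.5 = $1128.125 million.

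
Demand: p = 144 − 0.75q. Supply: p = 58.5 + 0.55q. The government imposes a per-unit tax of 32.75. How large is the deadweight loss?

Competitive equilibrium: 144 − 0.75q = 58.5 + 0.55q → q* = 65.7692, p* = 94.6731.
With the tax, the buyer price exceeds the seller price by 32.75: (144 − 0.75q) − (58.5 + 0.55q) = 32.75 → q' = 40.5769.
Δq = 65.7692 − 40.5769 = 25.1923; the wedge equals the tax, 32.75.
DWL = ½ × 25.1923 × 32.75 = 412.52.

412.52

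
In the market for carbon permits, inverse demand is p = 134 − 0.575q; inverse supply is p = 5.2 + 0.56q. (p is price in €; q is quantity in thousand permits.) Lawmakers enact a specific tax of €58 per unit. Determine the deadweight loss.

Competitive equilibrium: 134 − 0.575q = 5.2 + 0.56q → q* = 113.4802, p* = 68.7489.
With the tax, the buyer price exceeds the seller price by 58: (134 − 0.575q) − (5.2 + 0.56q) = 58 → q' = 62.3789.
Δq = 113.4802 − 62.3789 = 51.1013; the wedge equals the tax, 58.
The triangle = ½ × 51.1013 × 58 = €1481.94 thousand.

€1481.94 thousand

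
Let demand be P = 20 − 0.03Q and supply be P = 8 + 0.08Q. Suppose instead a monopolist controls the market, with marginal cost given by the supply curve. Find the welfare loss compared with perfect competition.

30.06

Competitive equilibrium: 20 − 0.03Q = 8 + 0.08Q → Q* = 109.0909, P* = 16.7273.
Marginal revenue: MR = 20 − 0.06Q. Set MR = MC: 20 − 0.06Q = 8 + 0.08Q → Q_m = 85.7143.
Price P_m = 20 − 0.03·85.7143 = 17.4286; MC(Q_m) = 8 + 0.08·85.7143 = 14.8571.
Competitive Q* = 109.0909, so ΔQ = 23.3766; wedge = 17.4286 − 14.8571 = 2.5715.
Deadweight loss = ½ × 23.3766 × 2.5715 = 30.06.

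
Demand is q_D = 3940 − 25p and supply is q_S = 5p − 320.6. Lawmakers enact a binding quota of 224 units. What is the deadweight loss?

3286.83

In inverse form: demand p = 157.6 − 0.04q, supply p = 64.12 + 0.2q.
Competitive equilibrium: 157.6 − 0.04q = 64.12 + 0.2q → q* = 389.5, p* = 142.02.
At q = 224: demand price = 157.6 − 0.04·224 = 148.64; supply price = 64.12 + 0.2·224 = 108.92.
Δq = 389.5 − 224 = 165.5; wedge = 148.64 − 108.92 = 39.72.
DWL = ½ × 165.5 × 39.72 = 3286.83.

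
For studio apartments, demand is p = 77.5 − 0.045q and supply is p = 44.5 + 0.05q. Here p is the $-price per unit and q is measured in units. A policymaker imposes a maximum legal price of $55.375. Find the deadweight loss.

$801.13

Competitive equilibrium: 77.5 − 0.045q = 44.5 + 0.05q → q* = 347.3684, p* = 61.8684.
At the ceiling p = 55.375, quantity supplied = (55.375 − 44.5)/0.05 = 217.5.
Willingness to pay at q' = 217.5: 77.5 − 0.045·217.5 = 67.7125.
Δq = 347.3684 − 217.5 = 129.8684; wedge = 67.7125 − 55.375 = 12.3375.
Welfare loss = ½ × 129.8684 × 12.3375 = $801.13.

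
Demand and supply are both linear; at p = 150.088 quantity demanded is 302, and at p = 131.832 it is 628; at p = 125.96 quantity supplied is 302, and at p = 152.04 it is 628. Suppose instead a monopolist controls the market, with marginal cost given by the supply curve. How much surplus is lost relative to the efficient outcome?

1329.54

Demand slope = (131.832 − 150.088)/(628 − 302) = −0.056, so p = 167 − 0.056q.
Supply slope = (152.04 − 125.96)/(628 − 302) = 0.08, so p = 101.8 + 0.08q.
Competitive equilibrium: 167 − 0.056q = 101.8 + 0.08q → q* = 479.411765, p* = 140.152941.
Marginal revenue: MR = 167 − 0.112q. Set MR = MC: 167 − 0.112q = 101.8 + 0.08q → q_m = 339.583333.
Price p_m = 167 − 0.056·339.583333 = 147.983333; MC(q_m) = 101.8 + 0.08·339.583333 = 128.966667.
Competitive q* = 479.411765, so Δq = 139.828432; wedge = 147.983333 − 128.966667 = 19.016666.
Deadweight loss = ½ × 139.828432 × 19.016666 = 1329.54.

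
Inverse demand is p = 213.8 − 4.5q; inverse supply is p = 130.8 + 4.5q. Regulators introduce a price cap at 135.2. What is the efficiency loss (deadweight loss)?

Competitive equilibrium: 213.8 − 4.5q = 130.8 + 4.5q → q* = 9.2222, p* = 172.3.
At the ceiling p = 135.2, quantity supplied = (135.2 − 130.8)/4.5 = 0.9778.
Willingness to pay at q' = 0.9778: 213.8 − 4.5·0.9778 = 209.3999.
Δq = 9.2222 − 0.9778 = 8.2444; wedge = 209.3999 − 135.2 = 74.1999.
The triangle = ½ × 8.2444 × 74.1999 = 305.87.

305.87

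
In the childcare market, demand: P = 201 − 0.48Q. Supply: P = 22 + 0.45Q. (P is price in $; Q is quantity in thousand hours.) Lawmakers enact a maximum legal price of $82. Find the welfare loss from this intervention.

$1626.34 thousand

Competitive equilibrium: 201 − 0.48Q = 22 + 0.45Q → Q* = 192.4731, P* = 108.6129.
At the ceiling P = 82, quantity supplied = (82 − 22)/0.45 = 133.3333.
Willingness to pay at Q' = 133.3333: 201 − 0.48·133.3333 = 137.
ΔQ = 192.4731 − 133.3333 = 59.1398; wedge = 137 − 82 = 55.
Welfare loss = ½ × 59.1398 × 55 = $1626.34 thousand.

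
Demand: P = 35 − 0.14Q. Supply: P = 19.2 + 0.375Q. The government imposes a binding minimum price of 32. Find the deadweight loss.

Competitive equilibrium: 35 − 0.14Q = 19.2 + 0.375Q → Q* = 30.6796, P* = 30.7049.
At the floor P = 32, quantity demanded = (35 − 32)/0.14 = 21.4286.
Sellers' marginal cost at Q' = 21.4286: 19.2 + 0.375·21.4286 = 27.2357.
ΔQ = 30.6796 − 21.4286 = 9.251; wedge = 32 − 27.2357 = 4.7643.
DWL = ½ × 9.251 × 4.7643 = 22.04.

22.04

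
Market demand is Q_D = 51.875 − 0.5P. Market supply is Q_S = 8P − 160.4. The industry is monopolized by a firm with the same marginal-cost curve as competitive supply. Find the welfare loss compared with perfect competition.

387.50

In inverse form: demand P = 103.75 − 2Q, supply P = 20.05 + 0.125Q.
Competitive equilibrium: 103.75 − 2Q = 20.05 + 0.125Q → Q* = 39.3882, P* = 24.9735.
Marginal revenue: MR = 103.75 − 4Q. Set MR = MC: 103.75 − 4Q = 20.05 + 0.125Q → Q_m = 20.2909.
Price P_m = 103.75 − 2·20.2909 = 63.1682; MC(Q_m) = 20.05 + 0.125·20.2909 = 22.5864.
Competitive Q* = 39.3882, so ΔQ = 19.0973; wedge = 63.1682 − 22.5864 = 40.5818.
The triangle = ½ × 19.0973 × 40.5818 = 387.50.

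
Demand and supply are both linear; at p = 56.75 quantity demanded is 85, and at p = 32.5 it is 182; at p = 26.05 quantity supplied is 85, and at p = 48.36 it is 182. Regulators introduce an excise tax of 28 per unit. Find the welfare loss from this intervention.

816.67

Demand slope = (32.5 − 56.75)/(182 − 85) = −0.25, so p = 78 − 0.25q.
Supply slope = (48.36 − 26.05)/(182 − 85) = 0.23, so p = 6.5 + 0.23q.
Competitive equilibrium: 78 − 0.25q = 6.5 + 0.23q → q* = 148.9583, p* = 40.7604.
With the tax, the buyer price exceeds the seller price by 28: (78 − 0.25q) − (6.5 + 0.23q) = 28 → q' = 90.625.
Δq = 148.9583 − 90.625 = 58.3333; the wedge equals the tax, 28.
The triangle = ½ × 58.3333 × 28 = 816.67.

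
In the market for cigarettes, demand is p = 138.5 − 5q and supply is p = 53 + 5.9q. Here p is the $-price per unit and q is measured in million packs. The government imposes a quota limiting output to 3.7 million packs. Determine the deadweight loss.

Competitive equilibrium: 138.5 − 5q = 53 + 5.9q → q* = 7.844, p* = 99.2798.
At q = 3.7: demand price = 138.5 − 5·3.7 = 120; supply price = 53 + 5.9·3.7 = 74.83.
Δq = 7.844 − 3.7 = 4.144; wedge = 120 − 74.83 = 45.17.
Welfare loss = ½ × 4.144 × 45.17 = $93.59 million.

$93.59 million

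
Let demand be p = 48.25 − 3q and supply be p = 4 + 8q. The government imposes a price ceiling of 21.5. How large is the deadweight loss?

18.52

Competitive equilibrium: 48.25 − 3q = 4 + 8q → q* = 4.0227, p* = 36.1818.
At the ceiling p = 21.5, quantity supplied = (21.5 − 4)/8 = 2.1875.
Willingness to pay at q' = 2.1875: 48.25 − 3·2.1875 = 41.6875.
Δq = 4.0227 − 2.1875 = 1.8352; wedge = 41.6875 − 21.5 = 20.1875.
Deadweight loss = ½ × 1.8352 × 20.1875 = 18.52.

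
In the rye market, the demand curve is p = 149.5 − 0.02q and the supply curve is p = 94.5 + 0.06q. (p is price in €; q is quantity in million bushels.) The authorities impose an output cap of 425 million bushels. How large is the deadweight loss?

Competitive equilibrium: 149.5 − 0.02q = 94.5 + 0.06q → q* = 687.5, p* = 135.75.
At q = 425: demand price = 149.5 − 0.02·425 = 141; supply price = 94.5 + 0.06·425 = 120.
Δq = 687.5 − 425 = 262.5; wedge = 141 − 120 = 21.
Welfare loss = ½ × 262.5 × 21 = €2756.25 million.

€2756.25 million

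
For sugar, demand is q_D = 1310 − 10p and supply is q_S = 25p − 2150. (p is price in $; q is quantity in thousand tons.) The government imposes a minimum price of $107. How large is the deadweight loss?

$464.14 thousand

In inverse form: demand p = 131 − 0.1q, supply p = 86 + 0.04q.
Competitive equilibrium: 131 − 0.1q = 86 + 0.04q → q* = 321.4286, p* = 98.8571.
At the floor p = 107, quantity demanded = (131 − 107)/0.1 = 240.
Sellers' marginal cost at q' = 240: 86 + 0.04·240 = 95.6.
Δq = 321.4286 − 240 = 81.4286; wedge = 107 − 95.6 = 11.4.
Deadweight loss = ½ × 81.4286 × 11.4 = $464.14 thousand.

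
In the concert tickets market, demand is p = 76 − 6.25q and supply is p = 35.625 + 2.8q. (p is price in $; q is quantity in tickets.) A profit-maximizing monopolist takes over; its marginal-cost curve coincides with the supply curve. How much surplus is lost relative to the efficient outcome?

Competitive equilibrium: 76 − 6.25q = 35.625 + 2.8q → q* = 4.4613, p* = 48.1167.
Marginal revenue: MR = 76 − 12.5q. Set MR = MC: 76 − 12.5q = 35.625 + 2.8q → q_m = 2.6389.
Price p_m = 76 − 6.25·2.6389 = 59.5069; MC(q_m) = 35.625 + 2.8·2.6389 = 43.0139.
Competitive q* = 4.4613, so Δq = 1.8224; wedge = 59.5069 − 43.0139 = 16.493.
The triangle = ½ × 1.8224 × 16.493 = $15.03.

$15.03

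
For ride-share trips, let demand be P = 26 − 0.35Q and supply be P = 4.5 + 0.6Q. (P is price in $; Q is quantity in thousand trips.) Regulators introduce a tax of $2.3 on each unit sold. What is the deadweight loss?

$2.78 thousand

Competitive equilibrium: 26 − 0.35Q = 4.5 + 0.6Q → Q* = 22.6316, P* = 18.0789.
With the tax, the buyer price exceeds the seller price by 2.3: (26 − 0.35Q) − (4.5 + 0.6Q) = 2.3 → Q' = 20.2105.
ΔQ = 22.6316 − 20.2105 = 2.4211; the wedge equals the tax, 2.3.
Deadweight loss = ½ × 2.4211 × 2.3 = $2.78 thousand.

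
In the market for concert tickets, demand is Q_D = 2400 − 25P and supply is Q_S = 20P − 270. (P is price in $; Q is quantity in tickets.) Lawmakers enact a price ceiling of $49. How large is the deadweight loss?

In inverse form: demand P = 96 − 0.04Q, supply P = 13.5 + 0.05Q.
Competitive equilibrium: 96 − 0.04Q = 13.5 + 0.05Q → Q* = 916.6667, P* = 59.3333.
At the ceiling P = 49, quantity supplied = (49 − 13.5)/0.05 = 710.
Willingness to pay at Q' = 710: 96 − 0.04·710 = 67.6.
ΔQ = 916.6667 − 710 = 206.6667; wedge = 67.6 − 49 = 18.6.
Deadweight loss = ½ × 206.6667 × 18.6 = $1922.

$1922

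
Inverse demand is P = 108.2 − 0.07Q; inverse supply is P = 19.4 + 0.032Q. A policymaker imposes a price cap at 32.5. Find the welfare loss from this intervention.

Competitive equilibrium: 108.2 − 0.07Q = 19.4 + 0.032Q → Q* = 870.58824, P* = 47.25882.
At the ceiling P = 32.5, quantity supplied = (32.5 − 19.4)/0.032 = 409.375.
Willingness to pay at Q' = 409.375: 108.2 − 0.07·409.375 = 79.54375.
ΔQ = 870.58824 − 409.375 = 461.21324; wedge = 79.54375 − 32.5 = 47.04375.
The triangle = ½ × 461.21324 × 47.04375 = 10848.60.

10848.60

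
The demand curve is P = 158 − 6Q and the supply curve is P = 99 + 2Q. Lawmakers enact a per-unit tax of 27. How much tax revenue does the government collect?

108

Competitive equilibrium: 158 − 6Q = 99 + 2Q → Q* = 7.375, P* = 113.75.
With the tax, the buyer price exceeds the seller price by 27: (158 − 6Q) − (99 + 2Q) = 27 → Q' = 4.
Tax revenue = 27 × 4 = 108.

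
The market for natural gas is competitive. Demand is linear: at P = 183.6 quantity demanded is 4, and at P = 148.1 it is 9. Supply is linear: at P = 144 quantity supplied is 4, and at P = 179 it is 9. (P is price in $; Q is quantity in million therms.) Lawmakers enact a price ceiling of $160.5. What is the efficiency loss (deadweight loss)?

Demand slope = (148.1 − 183.6)/(9 − 4) = −7.1, so P = 212 − 7.1Q.
Supply slope = (179 − 144)/(9 − 4) = 7, so P = 116 + 7Q.
Competitive equilibrium: 212 − 7.1Q = 116 + 7Q → Q* = 6.8085, P* = 163.6596.
At the ceiling P = 160.5, quantity supplied = (160.5 − 116)/7 = 6.3571.
Willingness to pay at Q' = 6.3571: 212 − 7.1·6.3571 = 166.8646.
ΔQ = 6.8085 − 6.3571 = 0.4514; wedge = 166.8646 − 160.5 = 6.3646.
Welfare loss = ½ × 0.4514 × 6.3646 = $1.44 million.

$1.44 million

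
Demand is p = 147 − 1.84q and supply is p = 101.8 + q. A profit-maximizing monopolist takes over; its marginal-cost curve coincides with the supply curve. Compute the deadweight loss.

55.60

Competitive equilibrium: 147 − 1.84q = 101.8 + q → q* = 15.9155, p* = 117.7155.
Marginal revenue: MR = 147 − 3.68q. Set MR = MC: 147 − 3.68q = 101.8 + q → q_m = 9.6581.
Price p_m = 147 − 1.84·9.6581 = 129.2291; MC(q_m) = 101.8 + 1·9.6581 = 111.4581.
Competitive q* = 15.9155, so Δq = 6.2574; wedge = 129.2291 − 111.4581 = 17.771.
Welfare loss = ½ × 6.2574 × 17.771 = 55.60.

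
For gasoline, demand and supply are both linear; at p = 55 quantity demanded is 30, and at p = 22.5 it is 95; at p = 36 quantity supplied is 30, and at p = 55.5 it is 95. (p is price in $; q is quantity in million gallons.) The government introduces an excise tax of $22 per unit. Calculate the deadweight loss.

$302.50 million

Demand slope = (22.5 − 55)/(95 − 30) = −0.5, so p = 70 − 0.5q.
Supply slope = (55.5 − 36)/(95 − 30) = 0.3, so p = 27 + 0.3q.
Competitive equilibrium: 70 − 0.5q = 27 + 0.3q → q* = 53.75, p* = 43.125.
With the tax, the buyer price exceeds the seller price by 22: (70 − 0.5q) − (27 + 0.3q) = 22 → q' = 26.25.
Δq = 53.75 − 26.25 = 27.5; the wedge equals the tax, 22.
Deadweight loss = ½ × 27.5 × 22 = $302.50 million.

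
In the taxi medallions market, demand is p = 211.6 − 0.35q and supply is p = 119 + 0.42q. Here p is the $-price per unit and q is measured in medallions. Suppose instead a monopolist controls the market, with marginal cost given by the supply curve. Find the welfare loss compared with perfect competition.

$543.75

Competitive equilibrium: 211.6 − 0.35q = 119 + 0.42q → q* = 120.2597, p* = 169.5091.
Marginal revenue: MR = 211.6 − 0.7q. Set MR = MC: 211.6 − 0.7q = 119 + 0.42q → q_m = 82.6786.
Price p_m = 211.6 − 0.35·82.6786 = 182.6625; MC(q_m) = 119 + 0.42·82.6786 = 153.725.
Competitive q* = 120.2597, so Δq = 37.5811; wedge = 182.6625 − 153.725 = 28.9375.
DWL = ½ × 37.5811 × 28.9375 = $543.75.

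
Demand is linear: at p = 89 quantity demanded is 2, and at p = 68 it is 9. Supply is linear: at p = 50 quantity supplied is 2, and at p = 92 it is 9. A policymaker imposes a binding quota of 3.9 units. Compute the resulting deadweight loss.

26.645

Demand slope = (68 − 89)/(9 − 2) = −3, so p = 95 − 3q.
Supply slope = (92 − 50)/(9 − 2) = 6, so p = 38 + 6q.
Competitive equilibrium: 95 − 3q = 38 + 6q → q* = 6.3333, p* = 76.
At q = 3.9: demand price = 95 − 3·3.9 = 83.3; supply price = 38 + 6·3.9 = 61.4.
Δq = 6.3333 − 3.9 = 2.4333; wedge = 83.3 − 61.4 = 21.9.
Deadweight loss = ½ × 2.4333 × 21.9 = 26.645.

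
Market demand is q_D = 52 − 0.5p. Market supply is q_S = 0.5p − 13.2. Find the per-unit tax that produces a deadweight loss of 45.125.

19

In inverse form: demand p = 104 − 2q, supply p = 26.4 + 2q.
Competitive equilibrium: 104 − 2q = 26.4 + 2q → q* = 19.4, p* = 65.2.
A tax t gives Δq = t/4 and wedge t, so DWL = t²/8.
t²/8 = 45.125 → t² = 361 → t = 19.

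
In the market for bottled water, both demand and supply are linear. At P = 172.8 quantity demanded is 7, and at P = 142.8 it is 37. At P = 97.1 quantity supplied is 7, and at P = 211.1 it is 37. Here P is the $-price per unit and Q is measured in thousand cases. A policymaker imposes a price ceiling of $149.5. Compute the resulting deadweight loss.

$9.42 thousand

Demand slope = (142.8 − 172.8)/(37 − 7) = −1, so P = 179.8 − Q.
Supply slope = (211.1 − 97.1)/(37 − 7) = 3.8, so P = 70.5 + 3.8Q.
Competitive equilibrium: 179.8 − Q = 70.5 + 3.8Q → Q* = 22.7708, P* = 157.0292.
At the ceiling P = 149.5, quantity supplied = (149.5 − 70.5)/3.8 = 20.7895.
Willingness to pay at Q' = 20.7895: 179.8 − 1·20.7895 = 159.0105.
ΔQ = 22.7708 − 20.7895 = 1.9813; wedge = 159.0105 − 149.5 = 9.5105.
The triangle = ½ × 1.9813 × 9.5105 = $9.42 thousand.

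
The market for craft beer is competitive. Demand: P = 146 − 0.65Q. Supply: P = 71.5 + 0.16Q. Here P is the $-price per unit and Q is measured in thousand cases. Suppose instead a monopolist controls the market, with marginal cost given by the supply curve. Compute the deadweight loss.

$679.08 thousand

Competitive equilibrium: 146 − 0.65Q = 71.5 + 0.16Q → Q* = 91.9753, P* = 86.216.
Marginal revenue: MR = 146 − 1.3Q. Set MR = MC: 146 − 1.3Q = 71.5 + 0.16Q → Q_m = 51.0274.
Price P_m = 146 − 0.65·51.0274 = 112.8322; MC(Q_m) = 71.5 + 0.16·51.0274 = 79.6644.
Competitive Q* = 91.9753, so ΔQ = 40.9479; wedge = 112.8322 − 79.6644 = 33.1678.
Deadweight loss = ½ × 40.9479 × 33.1678 = $679.08 thousand.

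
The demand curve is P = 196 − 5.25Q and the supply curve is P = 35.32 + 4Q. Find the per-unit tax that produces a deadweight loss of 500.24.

96.2

Competitive equilibrium: 196 − 5.25Q = 35.32 + 4Q → Q* = 17.3708, P* = 104.8032.
A tax t gives ΔQ = t/9.25 and wedge t, so DWL = t²/18.5.
t²/18.5 = 500.24 → t² = 9254.44 → t = 96.2.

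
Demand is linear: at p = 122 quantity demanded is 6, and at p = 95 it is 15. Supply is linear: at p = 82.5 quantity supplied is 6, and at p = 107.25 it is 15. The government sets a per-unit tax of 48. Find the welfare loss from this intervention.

Demand slope = (95 − 122)/(15 − 6) = −3, so p = 140 − 3q.
Supply slope = (107.25 − 82.5)/(15 − 6) = 2.75, so p = 66 + 2.75q.
Competitive equilibrium: 140 − 3q = 66 + 2.75q → q* = 12.8696, p* = 101.3913.
With the tax, the buyer price exceeds the seller price by 48: (140 − 3q) − (66 + 2.75q) = 48 → q' = 4.5217.
Δq = 12.8696 − 4.5217 = 8.3479; the wedge equals the tax, 48.
The triangle = ½ × 8.3479 × 48 = 200.35.

200.35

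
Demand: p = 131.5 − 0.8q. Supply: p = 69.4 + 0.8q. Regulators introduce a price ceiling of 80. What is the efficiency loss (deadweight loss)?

Competitive equilibrium: 131.5 − 0.8q = 69.4 + 0.8q → q* = 38.8125, p* = 100.45.
At the ceiling p = 80, quantity supplied = (80 − 69.4)/0.8 = 13.25.
Willingness to pay at q' = 13.25: 131.5 − 0.8·13.25 = 120.9.
Δq = 38.8125 − 13.25 = 25.5625; wedge = 120.9 − 80 = 40.9.
DWL = ½ × 25.5625 × 40.9 = 522.75.

522.75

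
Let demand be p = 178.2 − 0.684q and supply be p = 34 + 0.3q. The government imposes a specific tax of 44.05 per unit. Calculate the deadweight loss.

985.98

Competitive equilibrium: 178.2 − 0.684q = 34 + 0.3q → q* = 146.5447, p* = 77.9634.
With the tax, the buyer price exceeds the seller price by 44.05: (178.2 − 0.684q) − (34 + 0.3q) = 44.05 → q' = 101.7785.
Δq = 146.5447 − 101.7785 = 44.7662; the wedge equals the tax, 44.05.
DWL = ½ × 44.7662 × 44.05 = 985.98.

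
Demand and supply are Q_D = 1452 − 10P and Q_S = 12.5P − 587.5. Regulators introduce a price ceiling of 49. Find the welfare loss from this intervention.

24388.03

In inverse form: demand P = 145.2 − 0.1Q, supply P = 47 + 0.08Q.
Competitive equilibrium: 145.2 − 0.1Q = 47 + 0.08Q → Q* = 545.5556, P* = 90.6444.
At the ceiling P = 49, quantity supplied = (49 − 47)/0.08 = 25.
Willingness to pay at Q' = 25: 145.2 − 0.1·25 = 142.7.
ΔQ = 545.5556 − 25 = 520.5556; wedge = 142.7 − 49 = 93.7.
Deadweight loss = ½ × 520.5556 × 93.7 = 24388.03.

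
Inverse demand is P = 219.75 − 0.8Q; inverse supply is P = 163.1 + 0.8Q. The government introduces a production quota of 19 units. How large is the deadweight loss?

215.33

Competitive equilibrium: 219.75 − 0.8Q = 163.1 + 0.8Q → Q* = 35.4063, P* = 191.425.
At Q = 19: demand price = 219.75 − 0.8·19 = 204.55; supply price = 163.1 + 0.8·19 = 178.3.
ΔQ = 35.4063 − 19 = 16.4063; wedge = 204.55 − 178.3 = 26.25.
Welfare loss = ½ × 16.4063 × 26.25 = 215.33.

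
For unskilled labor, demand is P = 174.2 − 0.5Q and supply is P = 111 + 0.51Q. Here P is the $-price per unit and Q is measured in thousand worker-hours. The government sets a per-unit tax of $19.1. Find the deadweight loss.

$180.60 thousand

Competitive equilibrium: 174.2 − 0.5Q = 111 + 0.51Q → Q* = 62.5743, P* = 142.9129.
With the tax, the buyer price exceeds the seller price by 19.1: (174.2 − 0.5Q) − (111 + 0.51Q) = 19.1 → Q' = 43.6634.
ΔQ = 62.5743 − 43.6634 = 18.9109; the wedge equals the tax, 19.1.
Deadweight loss = ½ × 18.9109 × 19.1 = $180.60 thousand.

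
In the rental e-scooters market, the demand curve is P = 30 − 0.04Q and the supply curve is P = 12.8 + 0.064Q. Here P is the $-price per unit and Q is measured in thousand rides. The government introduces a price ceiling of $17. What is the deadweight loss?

Competitive equilibrium: 30 − 0.04Q = 12.8 + 0.064Q → Q* = 165.3846, P* = 23.3846.
At the ceiling P = 17, quantity supplied = (17 − 12.8)/0.064 = 65.625.
Willingness to pay at Q' = 65.625: 30 − 0.04·65.625 = 27.375.
ΔQ = 165.3846 − 65.625 = 99.7596; wedge = 27.375 − 17 = 10.375.
DWL = ½ × 99.7596 × 10.375 = $517.50 thousand.

$517.50 thousand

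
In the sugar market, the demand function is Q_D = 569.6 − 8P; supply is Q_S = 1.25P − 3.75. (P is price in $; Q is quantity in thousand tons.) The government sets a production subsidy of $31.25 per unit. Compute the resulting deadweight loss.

In inverse form: demand P = 71.2 − 0.125Q, supply P = 3 + 0.8Q.
Competitive equilibrium: 71.2 − 0.125Q = 3 + 0.8Q → Q* = 73.7297, P* = 61.9838.
The subsidy lowers effective supply by 31.25: P = 0.8Q − 28.25.
New quantity: 71.2 − 0.125Q = 0.8Q − 28.25 → Q' = 107.5135.
Overproduction ΔQ = 107.5135 − 73.7297 = 33.7838; wedge = subsidy = 31.25.
The triangle = ½ × 33.7838 × 31.25 = $527.87 thousand.

$527.87 thousand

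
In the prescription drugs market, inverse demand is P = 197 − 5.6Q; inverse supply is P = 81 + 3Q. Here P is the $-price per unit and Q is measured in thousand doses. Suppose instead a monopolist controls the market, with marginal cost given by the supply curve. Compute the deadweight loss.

Competitive equilibrium: 197 − 5.6Q = 81 + 3Q → Q* = 13.4884, P* = 121.4651.
Marginal revenue: MR = 197 − 11.2Q. Set MR = MC: 197 − 11.2Q = 81 + 3Q → Q_m = 8.169.
Price P_m = 197 − 5.6·8.169 = 151.2536; MC(Q_m) = 81 + 3·8.169 = 105.507.
Competitive Q* = 13.4884, so ΔQ = 5.3194; wedge = 151.2536 − 105.507 = 45.7466.
Welfare loss = ½ × 5.3194 × 45.7466 = $121.67 thousand.

$121.67 thousand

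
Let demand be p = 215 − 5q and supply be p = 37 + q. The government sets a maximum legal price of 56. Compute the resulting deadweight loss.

341.33

Competitive equilibrium: 215 − 5q = 37 + q → q* = 29.6667, p* = 66.6667.
At the ceiling p = 56, quantity supplied = (56 − 37)/1 = 19.
Willingness to pay at q' = 19: 215 − 5·19 = 120.
Δq = 29.6667 − 19 = 10.6667; wedge = 120 − 56 = 64.
Deadweight loss = ½ × 10.6667 × 64 = 341.33.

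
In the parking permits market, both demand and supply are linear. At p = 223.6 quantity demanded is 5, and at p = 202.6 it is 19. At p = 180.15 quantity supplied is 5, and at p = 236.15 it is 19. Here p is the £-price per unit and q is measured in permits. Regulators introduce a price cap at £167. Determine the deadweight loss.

Demand slope = (202.6 − 223.6)/(19 − 5) = −1.5, so p = 231.1 − 1.5q.
Supply slope = (236.15 − 180.15)/(19 − 5) = 4, so p = 160.15 + 4q.
Competitive equilibrium: 231.1 − 1.5q = 160.15 + 4q → q* = 12.9, p* = 211.75.
At the ceiling p = 167, quantity supplied = (167 − 160.15)/4 = 1.7125.
Willingness to pay at q' = 1.7125: 231.1 − 1.5·1.7125 = 228.5313.
Δq = 12.9 − 1.7125 = 11.1875; wedge = 228.5313 − 167 = 61.5313.
Deadweight loss = ½ × 11.1875 × 61.5313 = £344.19.

£344.19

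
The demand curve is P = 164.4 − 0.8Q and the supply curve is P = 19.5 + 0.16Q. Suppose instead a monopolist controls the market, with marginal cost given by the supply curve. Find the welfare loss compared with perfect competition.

Competitive equilibrium: 164.4 − 0.8Q = 19.5 + 0.16Q → Q* = 150.9375, P* = 43.65.
Marginal revenue: MR = 164.4 − 1.6Q. Set MR = MC: 164.4 − 1.6Q = 19.5 + 0.16Q → Q_m = 82.32955.
Price P_m = 164.4 − 0.8·82.32955 = 98.53636; MC(Q_m) = 19.5 + 0.16·82.32955 = 32.67273.
Competitive Q* = 150.9375, so ΔQ = 68.60795; wedge = 98.53636 − 32.67273 = 65.86363.
The triangle = ½ × 68.60795 × 65.86363 = 2259.38.

2259.38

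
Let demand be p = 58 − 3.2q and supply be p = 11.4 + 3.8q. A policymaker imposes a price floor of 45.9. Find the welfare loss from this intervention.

28.95

Competitive equilibrium: 58 − 3.2q = 11.4 + 3.8q → q* = 6.6571, p* = 36.6971.
At the floor p = 45.9, quantity demanded = (58 − 45.9)/3.2 = 3.7813.
Sellers' marginal cost at q' = 3.7813: 11.4 + 3.8·3.7813 = 25.7689.
Δq = 6.6571 − 3.7813 = 2.8758; wedge = 45.9 − 25.7689 = 20.1311.
Welfare loss = ½ × 2.8758 × 20.1311 = 28.95.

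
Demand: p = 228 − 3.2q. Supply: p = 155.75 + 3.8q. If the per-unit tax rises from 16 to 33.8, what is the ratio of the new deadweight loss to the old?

4.463

Competitive equilibrium: 228 − 3.2q = 155.75 + 3.8q → q* = 10.3214, p* = 194.9714.
For a per-unit tax t: Δq = t/7, so DWL = ½·t·(t/7) = t²/14.
At t = 16: DWL = 18.286. At t = 33.8: DWL = 81.603.
Ratio = (33.8/16)² = 4.463.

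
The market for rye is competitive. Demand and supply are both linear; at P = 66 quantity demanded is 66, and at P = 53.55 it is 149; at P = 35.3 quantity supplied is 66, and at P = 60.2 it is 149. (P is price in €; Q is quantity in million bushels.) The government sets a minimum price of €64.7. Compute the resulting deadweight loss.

Demand slope = (53.55 − 66)/(149 − 66) = −0.15, so P = 75.9 − 0.15Q.
Supply slope = (60.2 − 35.3)/(149 − 66) = 0.3, so P = 15.5 + 0.3Q.
Competitive equilibrium: 75.9 − 0.15Q = 15.5 + 0.3Q → Q* = 134.2222, P* = 55.7667.
At the floor P = 64.7, quantity demanded = (75.9 − 64.7)/0.15 = 74.6667.
Sellers' marginal cost at Q' = 74.6667: 15.5 + 0.3·74.6667 = 37.9.
ΔQ = 134.2222 − 74.6667 = 59.5555; wedge = 64.7 − 37.9 = 26.8.
Welfare loss = ½ × 59.5555 × 26.8 = €798.04 million.

€798.04 million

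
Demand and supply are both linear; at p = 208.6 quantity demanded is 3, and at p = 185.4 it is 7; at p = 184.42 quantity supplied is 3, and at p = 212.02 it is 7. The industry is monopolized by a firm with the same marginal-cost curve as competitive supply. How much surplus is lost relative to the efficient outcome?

15.01

Demand slope = (185.4 − 208.6)/(7 − 3) = −5.8, so p = 226 − 5.8q.
Supply slope = (212.02 − 184.42)/(7 − 3) = 6.9, so p = 163.72 + 6.9q.
Competitive equilibrium: 226 − 5.8q = 163.72 + 6.9q → q* = 4.9039, p* = 197.5572.
Marginal revenue: MR = 226 − 11.6q. Set MR = MC: 226 − 11.6q = 163.72 + 6.9q → q_m = 3.3665.
Price p_m = 226 − 5.8·3.3665 = 206.4743; MC(q_m) = 163.72 + 6.9·3.3665 = 186.9489.
Competitive q* = 4.9039, so Δq = 1.5374; wedge = 206.4743 − 186.9489 = 19.5254.
DWL = ½ × 1.5374 × 19.5254 = 15.01.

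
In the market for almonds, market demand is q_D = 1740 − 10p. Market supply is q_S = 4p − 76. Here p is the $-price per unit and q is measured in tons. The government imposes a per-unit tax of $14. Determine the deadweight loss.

$280

In inverse form: demand p = 174 − 0.1q, supply p = 19 + 0.25q.
Competitive equilibrium: 174 − 0.1q = 19 + 0.25q → q* = 442.8571, p* = 129.7143.
With the tax, the buyer price exceeds the seller price by 14: (174 − 0.1q) − (19 + 0.25q) = 14 → q' = 402.8571.
Δq = 442.8571 − 402.8571 = 40; the wedge equals the tax, 14.
Welfare loss = ½ × 40 × 14 = $280.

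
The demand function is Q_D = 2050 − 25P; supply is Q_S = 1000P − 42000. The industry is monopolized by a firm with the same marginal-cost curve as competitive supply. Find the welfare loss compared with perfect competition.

In inverse form: demand P = 82 − 0.04Q, supply P = 42 + 0.001Q.
Competitive equilibrium: 82 − 0.04Q = 42 + 0.001Q → Q* = 975.6098, P* = 42.9756.
Marginal revenue: MR = 82 − 0.08Q. Set MR = MC: 82 − 0.08Q = 42 + 0.001Q → Q_m = 493.8272.
Price P_m = 82 − 0.04·493.8272 = 62.2469; MC(Q_m) = 42 + 0.001·493.8272 = 42.4938.
Competitive Q* = 975.6098, so ΔQ = 481.7826; wedge = 62.2469 − 42.4938 = 19.7531.
Deadweight loss = ½ × 481.7826 × 19.7531 = 4758.35.

4758.35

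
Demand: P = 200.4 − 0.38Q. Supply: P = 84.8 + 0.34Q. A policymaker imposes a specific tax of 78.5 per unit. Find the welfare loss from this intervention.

4279.34

Competitive equilibrium: 200.4 − 0.38Q = 84.8 + 0.34Q → Q* = 160.5556, P* = 139.3889.
With the tax, the buyer price exceeds the seller price by 78.5: (200.4 − 0.38Q) − (84.8 + 0.34Q) = 78.5 → Q' = 51.5278.
ΔQ = 160.5556 − 51.5278 = 109.0278; the wedge equals the tax, 78.5.
Deadweight loss = ½ × 109.0278 × 78.5 = 4279.34.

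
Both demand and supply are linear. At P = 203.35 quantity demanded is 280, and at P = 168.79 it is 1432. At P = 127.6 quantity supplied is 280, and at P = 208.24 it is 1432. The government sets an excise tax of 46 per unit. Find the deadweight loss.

10580

Demand slope = (168.79 − 203.35)/(1432 − 280) = −0.03, so P = 211.75 − 0.03Q.
Supply slope = (208.24 − 127.6)/(1432 − 280) = 0.07, so P = 108 + 0.07Q.
Competitive equilibrium: 211.75 − 0.03Q = 108 + 0.07Q → Q* = 1037.5, P* = 180.625.
With the tax, the buyer price exceeds the seller price by 46: (211.75 − 0.03Q) − (108 + 0.07Q) = 46 → Q' = 577.5.
ΔQ = 1037.5 − 577.5 = 460; the wedge equals the tax, 46.
DWL = ½ × 460 × 46 = 10580.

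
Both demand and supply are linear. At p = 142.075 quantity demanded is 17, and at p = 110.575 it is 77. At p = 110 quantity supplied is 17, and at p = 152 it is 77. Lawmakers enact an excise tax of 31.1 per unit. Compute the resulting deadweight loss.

Demand slope = (110.575 − 142.075)/(77 − 17) = −0.525, so p = 151 − 0.525q.
Supply slope = (152 − 110)/(77 − 17) = 0.7, so p = 98.1 + 0.7q.
Competitive equilibrium: 151 − 0.525q = 98.1 + 0.7q → q* = 43.1837, p* = 128.3286.
With the tax, the buyer price exceeds the seller price by 31.1: (151 − 0.525q) − (98.1 + 0.7q) = 31.1 → q' = 17.7959.
Δq = 43.1837 − 17.7959 = 25.3878; the wedge equals the tax, 31.1.
Deadweight loss = ½ × 25.3878 × 31.1 = 394.78.

394.78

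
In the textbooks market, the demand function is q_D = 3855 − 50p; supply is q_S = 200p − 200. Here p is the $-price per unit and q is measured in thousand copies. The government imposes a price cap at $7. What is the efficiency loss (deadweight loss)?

In inverse form: demand p = 77.1 − 0.02q, supply p = 1 + 0.005q.
Competitive equilibrium: 77.1 − 0.02q = 1 + 0.005q → q* = 3044, p* = 16.22.
At the ceiling p = 7, quantity supplied = (7 − 1)/0.005 = 1200.
Willingness to pay at q' = 1200: 77.1 − 0.02·1200 = 53.1.
Δq = 3044 − 1200 = 1844; wedge = 53.1 − 7 = 46.1.
Deadweight loss = ½ × 1844 × 46.1 = $42504.20 thousand.

$42504.20 thousand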